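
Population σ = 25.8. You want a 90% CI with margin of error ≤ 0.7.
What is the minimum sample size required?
n ≥ 3676

For margin E ≤ 0.7:
n ≥ (z* · σ / E)²
n ≥ (1.645 · 25.8 / 0.7)²
n ≥ 3676.00

Minimum n = 3676 (rounding up)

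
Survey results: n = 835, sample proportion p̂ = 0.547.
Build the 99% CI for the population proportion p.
(0.503, 0.591)

Proportion CI:
SE = √(p̂(1-p̂)/n) = √(0.547 · 0.453 / 835) = 0.01723

z* = 2.576
Margin = z* · SE = 2.576 · 0.01723 = 0.0444

CI: 0.547 ± 0.0444 = (0.503, 0.591)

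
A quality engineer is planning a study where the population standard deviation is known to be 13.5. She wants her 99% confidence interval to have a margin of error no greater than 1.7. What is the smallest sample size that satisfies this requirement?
n ≥ 419

For margin E ≤ 1.7:
n ≥ (z* · σ / E)²
n ≥ (2.576 · 13.5 / 1.7)²
n ≥ 418.47

Minimum n = 419 (rounding up)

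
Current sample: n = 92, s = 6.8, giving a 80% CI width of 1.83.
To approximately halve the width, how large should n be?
n ≈ 368

CI width ∝ 1/√n
To reduce width by factor 2, need √n to grow by 2 → need 2² = 4 times as many samples.

Current: n = 92, width = 1.83
New: n = 368, width ≈ 0.91

Width reduced by factor of 1.83/0.91 = 2.01.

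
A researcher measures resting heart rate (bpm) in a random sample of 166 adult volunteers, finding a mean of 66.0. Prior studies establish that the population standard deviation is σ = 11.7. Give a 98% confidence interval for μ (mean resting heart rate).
(63.89, 68.11)

z-interval (σ known):
z* = 2.326 for 98% confidence

Margin of error = z* · σ/√n = 2.326 · 11.7/√166 = 2.11

CI: (66.0 - 2.11, 66.0 + 2.11) = (63.89, 68.11)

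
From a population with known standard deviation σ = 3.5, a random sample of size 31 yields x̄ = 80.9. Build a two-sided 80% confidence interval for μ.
(80.09, 81.71)

z-interval (σ known):
z* = 1.282 for 80% confidence

Margin of error = z* · σ/√n = 1.282 · 3.5/√31 = 0.81

CI: (80.9 - 0.81, 80.9 + 0.81) = (80.09, 81.71)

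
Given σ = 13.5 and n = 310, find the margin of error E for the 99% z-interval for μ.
Margin of error = 1.98

Margin of error = z* · σ/√n
= 2.576 · 13.5/√310
= 2.576 · 13.5/17.6068
= 1.98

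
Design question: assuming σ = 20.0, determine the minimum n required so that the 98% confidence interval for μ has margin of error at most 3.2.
n ≥ 212

For margin E ≤ 3.2:
n ≥ (z* · σ / E)²
n ≥ (2.326 · 20.0 / 3.2)²
n ≥ 211.34

Minimum n = 212 (rounding up)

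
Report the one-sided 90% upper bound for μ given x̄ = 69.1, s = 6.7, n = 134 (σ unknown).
μ ≤ 69.85

Upper bound (one-sided):
t* = 1.288 (one-sided for 90%)
Upper bound = x̄ + t* · s/√n = 69.1 + 1.288 · 6.7/√134 = 69.85

We are 90% confident that μ ≤ 69.85.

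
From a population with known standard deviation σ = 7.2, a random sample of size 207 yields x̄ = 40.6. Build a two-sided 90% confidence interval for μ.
(39.78, 41.42)

z-interval (σ known):
z* = 1.645 for 90% confidence

Margin of error = z* · σ/√n = 1.645 · 7.2/√207 = 0.82

CI: (40.6 - 0.82, 40.6 + 0.82) = (39.78, 41.42)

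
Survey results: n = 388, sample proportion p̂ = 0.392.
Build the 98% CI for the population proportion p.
(0.334, 0.450)

Proportion CI:
SE = √(p̂(1-p̂)/n) = √(0.392 · 0.608 / 388) = 0.02478

z* = 2.326
Margin = z* · SE = 2.326 · 0.02478 = 0.0576

CI: 0.392 ± 0.0576 = (0.334, 0.450)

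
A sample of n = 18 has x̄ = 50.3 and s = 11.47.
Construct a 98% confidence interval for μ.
(43.36, 57.24)

t-interval (σ unknown):
df = n - 1 = 17
t* = 2.567 for 98% confidence

Margin of error = t* · s/√n = 2.567 · 11.47/√18 = 6.94

CI: (43.36, 57.24)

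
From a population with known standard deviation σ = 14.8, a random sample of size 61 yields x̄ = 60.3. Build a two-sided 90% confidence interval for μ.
(57.18, 63.42)

z-interval (σ known):
z* = 1.645 for 90% confidence

Margin of error = z* · σ/√n = 1.645 · 14.8/√61 = 3.12

CI: (60.3 - 3.12, 60.3 + 3.12) = (57.18, 63.42)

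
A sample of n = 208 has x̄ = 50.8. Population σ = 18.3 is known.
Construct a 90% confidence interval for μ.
(48.71, 52.89)

z-interval (σ known):
z* = 1.645 for 90% confidence

Margin of error = z* · σ/√n = 1.645 · 18.3/√208 = 2.09

CI: (50.8 - 2.09, 50.8 + 2.09) = (48.71, 52.89)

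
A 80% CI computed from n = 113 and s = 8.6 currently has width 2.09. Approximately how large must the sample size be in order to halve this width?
n ≈ 452

CI width ∝ 1/√n
To reduce width by factor 2, need √n to grow by 2 → need 2² = 4 times as many samples.

Current: n = 113, width = 2.09
New: n = 452, width ≈ 1.04

Width reduced by factor of 2.09/1.04 = 2.01.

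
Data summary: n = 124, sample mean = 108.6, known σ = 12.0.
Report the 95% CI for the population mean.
(106.49, 110.71)

z-interval (σ known):
z* = 1.960 for 95% confidence

Margin of error = z* · σ/√n = 1.960 · 12.0/√124 = 2.11

CI: (108.6 - 2.11, 108.6 + 2.11) = (106.49, 110.71)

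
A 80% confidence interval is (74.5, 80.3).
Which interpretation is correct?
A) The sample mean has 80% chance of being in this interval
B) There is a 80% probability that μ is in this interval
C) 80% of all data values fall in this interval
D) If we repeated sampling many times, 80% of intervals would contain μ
D

A) Wrong — x̄ is observed and sits in the interval by construction.
B) Wrong — μ is fixed; the randomness lives in the interval, not in μ.
C) Wrong — a CI is about the parameter μ, not individual data values.
D) Correct — this is the frequentist long-run coverage interpretation.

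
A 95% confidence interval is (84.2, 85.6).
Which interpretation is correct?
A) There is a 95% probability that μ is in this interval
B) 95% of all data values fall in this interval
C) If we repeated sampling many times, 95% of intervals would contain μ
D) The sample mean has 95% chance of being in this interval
C

A) Wrong — μ is fixed; the randomness lives in the interval, not in μ.
B) Wrong — a CI is about the parameter μ, not individual data values.
C) Correct — this is the frequentist long-run coverage interpretation.
D) Wrong — x̄ is observed and sits in the interval by construction.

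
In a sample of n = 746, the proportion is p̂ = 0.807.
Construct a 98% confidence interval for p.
(0.773, 0.841)

Proportion CI:
SE = √(p̂(1-p̂)/n) = √(0.807 · 0.193 / 746) = 0.01445

z* = 2.326
Margin = z* · SE = 2.326 · 0.01445 = 0.0336

CI: 0.807 ± 0.0336 = (0.773, 0.841)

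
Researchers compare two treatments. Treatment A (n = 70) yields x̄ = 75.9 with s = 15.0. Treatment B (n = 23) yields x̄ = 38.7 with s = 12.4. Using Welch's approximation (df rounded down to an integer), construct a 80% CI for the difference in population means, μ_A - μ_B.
(33.11, 41.29)

Difference: x̄₁ - x̄₂ = 37.20
SE = √(s₁²/n₁ + s₂²/n₂) = √(15.0²/70 + 12.4²/23) = 3.1463
df = 44.93 → 44 (Welch–Satterthwaite, rounded down)
t* = 1.301

CI: 37.20 ± 1.301 · 3.1463 = 37.20 ± 4.09 = (33.11, 41.29)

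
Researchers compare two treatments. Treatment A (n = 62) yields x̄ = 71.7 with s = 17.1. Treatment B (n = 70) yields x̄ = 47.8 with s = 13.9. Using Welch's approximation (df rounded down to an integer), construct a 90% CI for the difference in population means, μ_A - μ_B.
(19.37, 28.43)

Difference: x̄₁ - x̄₂ = 23.90
SE = √(s₁²/n₁ + s₂²/n₂) = √(17.1²/62 + 13.9²/70) = 2.7343
df = 117.66 → 117 (Welch–Satterthwaite, rounded down)
t* = 1.658

CI: 23.90 ± 1.658 · 2.7343 = 23.90 ± 4.53 = (19.37, 28.43)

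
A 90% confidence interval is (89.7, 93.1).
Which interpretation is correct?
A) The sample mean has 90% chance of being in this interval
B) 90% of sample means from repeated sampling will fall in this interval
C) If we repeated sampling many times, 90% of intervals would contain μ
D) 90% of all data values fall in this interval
C

A) Wrong — x̄ is observed and sits in the interval by construction.
B) Wrong — coverage applies to intervals containing μ, not to future x̄ values.
C) Correct — this is the frequentist long-run coverage interpretation.
D) Wrong — a CI is about the parameter μ, not individual data values.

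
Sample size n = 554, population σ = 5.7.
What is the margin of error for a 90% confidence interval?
Margin of error = 0.40

Margin of error = z* · σ/√n
= 1.645 · 5.7/√554
= 1.645 · 5.7/23.5372
= 0.40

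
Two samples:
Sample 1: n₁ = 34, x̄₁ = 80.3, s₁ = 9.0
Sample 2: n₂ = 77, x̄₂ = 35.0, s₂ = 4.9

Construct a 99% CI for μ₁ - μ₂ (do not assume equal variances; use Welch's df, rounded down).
(40.87, 49.73)

Difference: x̄₁ - x̄₂ = 45.30
SE = √(s₁²/n₁ + s₂²/n₂) = √(9.0²/34 + 4.9²/77) = 1.6414
df = 41.89 → 41 (Welch–Satterthwaite, rounded down)
t* = 2.701

CI: 45.30 ± 2.701 · 1.6414 = 45.30 ± 4.43 = (40.87, 49.73)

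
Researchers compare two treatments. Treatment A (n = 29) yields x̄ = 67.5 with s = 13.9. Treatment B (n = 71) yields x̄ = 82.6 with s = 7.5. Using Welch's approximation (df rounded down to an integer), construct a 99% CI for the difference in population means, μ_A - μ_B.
(-22.55, -7.65)

Difference: x̄₁ - x̄₂ = -15.10
SE = √(s₁²/n₁ + s₂²/n₂) = √(13.9²/29 + 7.5²/71) = 2.7303
df = 34.86 → 34 (Welch–Satterthwaite, rounded down)
t* = 2.728

CI: -15.10 ± 2.728 · 2.7303 = -15.10 ± 7.45 = (-22.55, -7.65)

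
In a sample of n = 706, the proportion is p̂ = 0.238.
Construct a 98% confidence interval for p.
(0.201, 0.275)

Proportion CI:
SE = √(p̂(1-p̂)/n) = √(0.238 · 0.762 / 706) = 0.01603

z* = 2.326
Margin = z* · SE = 2.326 · 0.01603 = 0.0373

CI: 0.238 ± 0.0373 = (0.201, 0.275)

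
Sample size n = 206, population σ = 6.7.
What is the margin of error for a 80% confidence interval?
Margin of error = 0.60

Margin of error = z* · σ/√n
= 1.282 · 6.7/√206
= 1.282 · 6.7/14.3527
= 0.60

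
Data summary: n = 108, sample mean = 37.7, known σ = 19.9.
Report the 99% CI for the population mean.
(32.77, 42.63)

z-interval (σ known):
z* = 2.576 for 99% confidence

Margin of error = z* · σ/√n = 2.576 · 19.9/√108 = 4.93

CI: (37.7 - 4.93, 37.7 + 4.93) = (32.77, 42.63)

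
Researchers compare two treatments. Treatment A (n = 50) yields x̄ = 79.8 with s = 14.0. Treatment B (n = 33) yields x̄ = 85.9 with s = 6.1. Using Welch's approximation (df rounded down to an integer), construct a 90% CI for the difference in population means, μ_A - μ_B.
(-9.84, -2.36)

Difference: x̄₁ - x̄₂ = -6.10
SE = √(s₁²/n₁ + s₂²/n₂) = √(14.0²/50 + 6.1²/33) = 2.2467
df = 72.11 → 72 (Welch–Satterthwaite, rounded down)
t* = 1.666

CI: -6.10 ± 1.666 · 2.2467 = -6.10 ± 3.74 = (-9.84, -2.36)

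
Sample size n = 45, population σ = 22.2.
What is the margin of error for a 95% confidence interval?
Margin of error = 6.49

Margin of error = z* · σ/√n
= 1.960 · 22.2/√45
= 1.960 · 22.2/6.7082
= 6.49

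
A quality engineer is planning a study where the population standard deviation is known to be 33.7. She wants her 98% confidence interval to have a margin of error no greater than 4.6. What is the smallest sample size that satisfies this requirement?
n ≥ 291

For margin E ≤ 4.6:
n ≥ (z* · σ / E)²
n ≥ (2.326 · 33.7 / 4.6)²
n ≥ 290.38

Minimum n = 291 (rounding up)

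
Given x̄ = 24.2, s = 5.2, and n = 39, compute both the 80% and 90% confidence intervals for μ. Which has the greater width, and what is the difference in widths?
90% CI is wider by 0.64

df = 38
80% CI: t* = 1.304, (23.11, 25.29), width = 2 · t* · s/√n = 2.17
90% CI: t* = 1.686, (22.80, 25.60), width = 2 · t* · s/√n = 2.81

The 90% CI is wider by 2.81 - 2.17 = 0.64.
Higher confidence requires a wider interval.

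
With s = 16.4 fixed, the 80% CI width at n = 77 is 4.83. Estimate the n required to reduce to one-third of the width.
n ≈ 693

CI width ∝ 1/√n
To reduce width by factor 3, need √n to grow by 3 → need 3² = 9 times as many samples.

Current: n = 77, width = 4.83
New: n = 693, width ≈ 1.60

Width reduced by factor of 4.83/1.60 = 3.02.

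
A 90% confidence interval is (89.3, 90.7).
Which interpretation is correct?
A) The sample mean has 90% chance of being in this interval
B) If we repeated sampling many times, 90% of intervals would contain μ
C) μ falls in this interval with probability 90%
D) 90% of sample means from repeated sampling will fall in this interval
B

A) Wrong — x̄ is observed and sits in the interval by construction.
B) Correct — this is the frequentist long-run coverage interpretation.
C) Wrong — μ is fixed; the randomness lives in the interval, not in μ.
D) Wrong — coverage applies to intervals containing μ, not to future x̄ values.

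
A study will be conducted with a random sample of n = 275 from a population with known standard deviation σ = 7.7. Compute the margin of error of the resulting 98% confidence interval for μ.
Margin of error = 1.08

Margin of error = z* · σ/√n
= 2.326 · 7.7/√275
= 2.326 · 7.7/16.5831
= 1.08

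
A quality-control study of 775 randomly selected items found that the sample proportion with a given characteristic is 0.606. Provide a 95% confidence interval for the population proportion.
(0.572, 0.640)

Proportion CI:
SE = √(p̂(1-p̂)/n) = √(0.606 · 0.394 / 775) = 0.01755

z* = 1.960
Margin = z* · SE = 1.960 · 0.01755 = 0.0344

CI: 0.606 ± 0.0344 = (0.572, 0.640)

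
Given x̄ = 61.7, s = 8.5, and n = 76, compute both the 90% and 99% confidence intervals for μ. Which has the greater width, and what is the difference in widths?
99% CI is wider by 1.90

df = 75
90% CI: t* = 1.665, (60.08, 63.32), width = 2 · t* · s/√n = 3.25
99% CI: t* = 2.643, (59.12, 64.28), width = 2 · t* · s/√n = 5.15

The 99% CI is wider by 5.15 - 3.25 = 1.90.
Higher confidence requires a wider interval.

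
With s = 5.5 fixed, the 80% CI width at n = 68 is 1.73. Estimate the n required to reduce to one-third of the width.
n ≈ 612

CI width ∝ 1/√n
To reduce width by factor 3, need √n to grow by 3 → need 3² = 9 times as many samples.

Current: n = 68, width = 1.73
New: n = 612, width ≈ 0.57

Width reduced by factor of 1.73/0.57 = 3.04.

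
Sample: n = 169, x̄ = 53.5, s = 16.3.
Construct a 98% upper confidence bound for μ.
μ ≤ 56.10

Upper bound (one-sided):
t* = 2.070 (one-sided for 98%)
Upper bound = x̄ + t* · s/√n = 53.5 + 2.070 · 16.3/√169 = 56.10

We are 98% confident that μ ≤ 56.10.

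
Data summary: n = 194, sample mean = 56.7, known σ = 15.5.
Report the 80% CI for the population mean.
(55.27, 58.13)

z-interval (σ known):
z* = 1.282 for 80% confidence

Margin of error = z* · σ/√n = 1.282 · 15.5/√194 = 1.43

CI: (56.7 - 1.43, 56.7 + 1.43) = (55.27, 58.13)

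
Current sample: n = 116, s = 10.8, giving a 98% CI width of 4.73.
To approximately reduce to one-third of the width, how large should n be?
n ≈ 1044

CI width ∝ 1/√n
To reduce width by factor 3, need √n to grow by 3 → need 3² = 9 times as many samples.

Current: n = 116, width = 4.73
New: n = 1044, width ≈ 1.56

Width reduced by factor of 4.73/1.56 = 3.03.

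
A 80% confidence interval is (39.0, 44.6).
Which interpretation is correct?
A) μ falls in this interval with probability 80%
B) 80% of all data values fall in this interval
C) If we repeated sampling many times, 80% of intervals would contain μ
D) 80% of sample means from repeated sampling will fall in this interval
C

A) Wrong — μ is fixed; the randomness lives in the interval, not in μ.
B) Wrong — a CI is about the parameter μ, not individual data values.
C) Correct — this is the frequentist long-run coverage interpretation.
D) Wrong — coverage applies to intervals containing μ, not to future x̄ values.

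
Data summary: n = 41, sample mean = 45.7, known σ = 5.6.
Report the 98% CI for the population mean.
(43.67, 47.73)

z-interval (σ known):
z* = 2.326 for 98% confidence

Margin of error = z* · σ/√n = 2.326 · 5.6/√41 = 2.03

CI: (45.7 - 2.03, 45.7 + 2.03) = (43.67, 47.73)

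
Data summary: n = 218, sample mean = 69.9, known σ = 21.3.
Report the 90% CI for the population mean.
(67.53, 72.27)

z-interval (σ known):
z* = 1.645 for 90% confidence

Margin of error = z* · σ/√n = 1.645 · 21.3/√218 = 2.37

CI: (69.9 - 2.37, 69.9 + 2.37) = (67.53, 72.27)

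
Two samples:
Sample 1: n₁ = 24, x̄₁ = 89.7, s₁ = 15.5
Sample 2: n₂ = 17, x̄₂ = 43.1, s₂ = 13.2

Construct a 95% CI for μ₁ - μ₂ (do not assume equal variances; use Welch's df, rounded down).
(37.48, 55.72)

Difference: x̄₁ - x̄₂ = 46.60
SE = √(s₁²/n₁ + s₂²/n₂) = √(15.5²/24 + 13.2²/17) = 4.5011
df = 37.58 → 37 (Welch–Satterthwaite, rounded down)
t* = 2.026

CI: 46.60 ± 2.026 · 4.5011 = 46.60 ± 9.12 = (37.48, 55.72)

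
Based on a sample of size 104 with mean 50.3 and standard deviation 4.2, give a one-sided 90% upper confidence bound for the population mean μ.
μ ≤ 50.83

Upper bound (one-sided):
t* = 1.290 (one-sided for 90%)
Upper bound = x̄ + t* · s/√n = 50.3 + 1.290 · 4.2/√104 = 50.83

We are 90% confident that μ ≤ 50.83.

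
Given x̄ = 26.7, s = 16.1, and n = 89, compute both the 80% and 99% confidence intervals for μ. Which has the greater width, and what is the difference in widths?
99% CI is wider by 4.58

df = 88
80% CI: t* = 1.291, (24.50, 28.90), width = 2 · t* · s/√n = 4.41
99% CI: t* = 2.633, (22.21, 31.19), width = 2 · t* · s/√n = 8.99

The 99% CI is wider by 8.99 - 4.41 = 4.58.
Higher confidence requires a wider interval.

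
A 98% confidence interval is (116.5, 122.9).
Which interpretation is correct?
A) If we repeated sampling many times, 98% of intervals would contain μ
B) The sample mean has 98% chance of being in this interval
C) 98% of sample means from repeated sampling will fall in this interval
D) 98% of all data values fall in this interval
A

A) Correct — this is the frequentist long-run coverage interpretation.
B) Wrong — x̄ is observed and sits in the interval by construction.
C) Wrong — coverage applies to intervals containing μ, not to future x̄ values.
D) Wrong — a CI is about the parameter μ, not individual data values.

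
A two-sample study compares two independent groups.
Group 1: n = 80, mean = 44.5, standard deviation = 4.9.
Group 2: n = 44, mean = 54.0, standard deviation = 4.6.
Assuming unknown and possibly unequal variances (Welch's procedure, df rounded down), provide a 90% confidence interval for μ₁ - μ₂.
(-10.97, -8.03)

Difference: x̄₁ - x̄₂ = -9.50
SE = √(s₁²/n₁ + s₂²/n₂) = √(4.9²/80 + 4.6²/44) = 0.8838
df = 93.58 → 93 (Welch–Satterthwaite, rounded down)
t* = 1.661

CI: -9.50 ± 1.661 · 0.8838 = -9.50 ± 1.47 = (-10.97, -8.03)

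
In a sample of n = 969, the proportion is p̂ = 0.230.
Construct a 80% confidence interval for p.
(0.213, 0.247)

Proportion CI:
SE = √(p̂(1-p̂)/n) = √(0.230 · 0.770 / 969) = 0.01352

z* = 1.282
Margin = z* · SE = 1.282 · 0.01352 = 0.0173

CI: 0.230 ± 0.0173 = (0.213, 0.247)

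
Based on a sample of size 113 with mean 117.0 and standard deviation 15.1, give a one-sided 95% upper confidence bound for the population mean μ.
μ ≤ 119.36

Upper bound (one-sided):
t* = 1.659 (one-sided for 95%)
Upper bound = x̄ + t* · s/√n = 117.0 + 1.659 · 15.1/√113 = 119.36

We are 95% confident that μ ≤ 119.36.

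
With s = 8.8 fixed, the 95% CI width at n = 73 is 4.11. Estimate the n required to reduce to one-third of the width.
n ≈ 657

CI width ∝ 1/√n
To reduce width by factor 3, need √n to grow by 3 → need 3² = 9 times as many samples.

Current: n = 73, width = 4.11
New: n = 657, width ≈ 1.35

Width reduced by factor of 4.11/1.35 = 3.04.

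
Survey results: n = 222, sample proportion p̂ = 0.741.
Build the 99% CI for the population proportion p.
(0.665, 0.817)

Proportion CI:
SE = √(p̂(1-p̂)/n) = √(0.741 · 0.259 / 222) = 0.02940

z* = 2.576
Margin = z* · SE = 2.576 · 0.02940 = 0.0757

CI: 0.741 ± 0.0757 = (0.665, 0.817)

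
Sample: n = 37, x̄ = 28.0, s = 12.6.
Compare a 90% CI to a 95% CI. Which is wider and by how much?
95% CI is wider by 1.41

df = 36
90% CI: t* = 1.688, (24.50, 31.50), width = 2 · t* · s/√n = 6.99
95% CI: t* = 2.028, (23.80, 32.20), width = 2 · t* · s/√n = 8.40

The 95% CI is wider by 8.40 - 6.99 = 1.41.
Higher confidence requires a wider interval.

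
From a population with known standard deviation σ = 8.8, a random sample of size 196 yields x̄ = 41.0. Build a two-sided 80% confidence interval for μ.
(40.19, 41.81)

z-interval (σ known):
z* = 1.282 for 80% confidence

Margin of error = z* · σ/√n = 1.282 · 8.8/√196 = 0.81

CI: (41.0 - 0.81, 41.0 + 0.81) = (40.19, 41.81)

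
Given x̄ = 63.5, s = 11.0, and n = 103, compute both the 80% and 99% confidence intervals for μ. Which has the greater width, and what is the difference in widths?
99% CI is wider by 2.89

df = 102
80% CI: t* = 1.290, (62.10, 64.90), width = 2 · t* · s/√n = 2.80
99% CI: t* = 2.625, (60.65, 66.35), width = 2 · t* · s/√n = 5.69

The 99% CI is wider by 5.69 - 2.80 = 2.89.
Higher confidence requires a wider interval.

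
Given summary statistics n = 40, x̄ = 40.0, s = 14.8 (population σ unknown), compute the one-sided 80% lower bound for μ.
μ ≥ 38.01

Lower bound (one-sided):
t* = 0.851 (one-sided for 80%)
Lower bound = x̄ - t* · s/√n = 40.0 - 0.851 · 14.8/√40 = 38.01

We are 80% confident that μ ≥ 38.01.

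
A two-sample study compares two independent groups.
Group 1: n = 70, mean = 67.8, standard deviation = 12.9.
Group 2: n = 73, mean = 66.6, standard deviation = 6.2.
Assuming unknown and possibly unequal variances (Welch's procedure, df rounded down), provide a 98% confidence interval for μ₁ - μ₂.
(-2.83, 5.23)

Difference: x̄₁ - x̄₂ = 1.20
SE = √(s₁²/n₁ + s₂²/n₂) = √(12.9²/70 + 6.2²/73) = 1.7041
df = 98.33 → 98 (Welch–Satterthwaite, rounded down)
t* = 2.365

CI: 1.20 ± 2.365 · 1.7041 = 1.20 ± 4.03 = (-2.83, 5.23)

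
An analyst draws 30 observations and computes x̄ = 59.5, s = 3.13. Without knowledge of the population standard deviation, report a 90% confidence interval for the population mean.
(58.53, 60.47)

t-interval (σ unknown):
df = n - 1 = 29
t* = 1.699 for 90% confidence

Margin of error = t* · s/√n = 1.699 · 3.13/√30 = 0.97

CI: (58.53, 60.47)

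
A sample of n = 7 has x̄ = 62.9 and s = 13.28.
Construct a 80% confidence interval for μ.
(55.67, 70.13)

t-interval (σ unknown):
df = n - 1 = 6
t* = 1.440 for 80% confidence

Margin of error = t* · s/√n = 1.440 · 13.28/√7 = 7.23

CI: (55.67, 70.13)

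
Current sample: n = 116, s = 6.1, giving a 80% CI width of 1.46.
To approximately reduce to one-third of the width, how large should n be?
n ≈ 1044

CI width ∝ 1/√n
To reduce width by factor 3, need √n to grow by 3 → need 3² = 9 times as many samples.

Current: n = 116, width = 1.46
New: n = 1044, width ≈ 0.48

Width reduced by factor of 1.46/0.48 = 3.04.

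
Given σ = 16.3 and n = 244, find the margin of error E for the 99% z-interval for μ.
Margin of error = 2.69

Margin of error = z* · σ/√n
= 2.576 · 16.3/√244
= 2.576 · 16.3/15.6205
= 2.69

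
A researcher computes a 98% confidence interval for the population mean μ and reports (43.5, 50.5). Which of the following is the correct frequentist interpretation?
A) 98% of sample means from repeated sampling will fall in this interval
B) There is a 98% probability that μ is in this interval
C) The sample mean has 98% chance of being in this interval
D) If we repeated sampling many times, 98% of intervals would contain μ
D

A) Wrong — coverage applies to intervals containing μ, not to future x̄ values.
B) Wrong — μ is fixed; the randomness lives in the interval, not in μ.
C) Wrong — x̄ is observed and sits in the interval by construction.
D) Correct — this is the frequentist long-run coverage interpretation.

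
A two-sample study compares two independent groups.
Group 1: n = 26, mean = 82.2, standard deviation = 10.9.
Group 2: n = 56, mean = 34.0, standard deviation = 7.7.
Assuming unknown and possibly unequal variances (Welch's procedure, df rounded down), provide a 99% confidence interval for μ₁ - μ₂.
(41.76, 54.64)

Difference: x̄₁ - x̄₂ = 48.20
SE = √(s₁²/n₁ + s₂²/n₂) = √(10.9²/26 + 7.7²/56) = 2.3724
df = 37.02 → 37 (Welch–Satterthwaite, rounded down)
t* = 2.715

CI: 48.20 ± 2.715 · 2.3724 = 48.20 ± 6.44 = (41.76, 54.64)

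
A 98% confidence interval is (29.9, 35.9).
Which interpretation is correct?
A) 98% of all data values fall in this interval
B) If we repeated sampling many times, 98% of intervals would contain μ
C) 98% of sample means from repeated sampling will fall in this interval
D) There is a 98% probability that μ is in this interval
B

A) Wrong — a CI is about the parameter μ, not individual data values.
B) Correct — this is the frequentist long-run coverage interpretation.
C) Wrong — coverage applies to intervals containing μ, not to future x̄ values.
D) Wrong — μ is fixed; the randomness lives in the interval, not in μ.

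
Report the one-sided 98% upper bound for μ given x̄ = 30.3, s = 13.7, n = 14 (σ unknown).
μ ≤ 38.66

Upper bound (one-sided):
t* = 2.282 (one-sided for 98%)
Upper bound = x̄ + t* · s/√n = 30.3 + 2.282 · 13.7/√14 = 38.66

We are 98% confident that μ ≤ 38.66.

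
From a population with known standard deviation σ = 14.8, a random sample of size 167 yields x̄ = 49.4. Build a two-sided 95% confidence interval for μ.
(47.16, 51.64)

z-interval (σ known):
z* = 1.960 for 95% confidence

Margin of error = z* · σ/√n = 1.960 · 14.8/√167 = 2.24

CI: (49.4 - 2.24, 49.4 + 2.24) = (47.16, 51.64)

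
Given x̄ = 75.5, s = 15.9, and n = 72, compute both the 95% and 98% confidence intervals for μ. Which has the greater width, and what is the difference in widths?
98% CI is wider by 1.45

df = 71
95% CI: t* = 1.994, (71.76, 79.24), width = 2 · t* · s/√n = 7.47
98% CI: t* = 2.380, (71.04, 79.96), width = 2 · t* · s/√n = 8.92

The 98% CI is wider by 8.92 - 7.47 = 1.45.
Higher confidence requires a wider interval.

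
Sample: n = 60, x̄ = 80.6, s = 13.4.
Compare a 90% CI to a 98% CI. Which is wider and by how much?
98% CI is wider by 2.49

df = 59
90% CI: t* = 1.671, (77.71, 83.49), width = 2 · t* · s/√n = 5.78
98% CI: t* = 2.391, (76.46, 84.74), width = 2 · t* · s/√n = 8.27

The 98% CI is wider by 8.27 - 5.78 = 2.49.
Higher confidence requires a wider interval.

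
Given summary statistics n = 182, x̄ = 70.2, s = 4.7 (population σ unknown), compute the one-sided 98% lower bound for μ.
μ ≥ 69.48

Lower bound (one-sided):
t* = 2.069 (one-sided for 98%)
Lower bound = x̄ - t* · s/√n = 70.2 - 2.069 · 4.7/√182 = 69.48

We are 98% confident that μ ≥ 69.48.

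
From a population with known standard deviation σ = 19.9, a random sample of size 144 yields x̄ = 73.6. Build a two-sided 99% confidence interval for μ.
(69.33, 77.87)

z-interval (σ known):
z* = 2.576 for 99% confidence

Margin of error = z* · σ/√n = 2.576 · 19.9/√144 = 4.27

CI: (73.6 - 4.27, 73.6 + 4.27) = (69.33, 77.87)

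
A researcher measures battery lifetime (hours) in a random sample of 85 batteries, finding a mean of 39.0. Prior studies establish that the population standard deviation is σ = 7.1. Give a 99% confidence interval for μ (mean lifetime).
(37.02, 40.98)

z-interval (σ known):
z* = 2.576 for 99% confidence

Margin of error = z* · σ/√n = 2.576 · 7.1/√85 = 1.98

CI: (39.0 - 1.98, 39.0 + 1.98) = (37.02, 40.98)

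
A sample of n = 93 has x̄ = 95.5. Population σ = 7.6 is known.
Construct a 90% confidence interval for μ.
(94.20, 96.80)

z-interval (σ known):
z* = 1.645 for 90% confidence

Margin of error = z* · σ/√n = 1.645 · 7.6/√93 = 1.30

CI: (95.5 - 1.30, 95.5 + 1.30) = (94.20, 96.80)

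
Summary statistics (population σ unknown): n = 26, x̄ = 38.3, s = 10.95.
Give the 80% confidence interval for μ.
(35.47, 41.13)

t-interval (σ unknown):
df = n - 1 = 25
t* = 1.316 for 80% confidence

Margin of error = t* · s/√n = 1.316 · 10.95/√26 = 2.83

CI: (35.47, 41.13)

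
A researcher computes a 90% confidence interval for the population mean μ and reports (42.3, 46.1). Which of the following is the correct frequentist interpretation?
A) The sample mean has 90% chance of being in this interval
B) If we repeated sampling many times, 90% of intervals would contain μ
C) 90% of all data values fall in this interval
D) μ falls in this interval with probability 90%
B

A) Wrong — x̄ is observed and sits in the interval by construction.
B) Correct — this is the frequentist long-run coverage interpretation.
C) Wrong — a CI is about the parameter μ, not individual data values.
D) Wrong — μ is fixed; the randomness lives in the interval, not in μ.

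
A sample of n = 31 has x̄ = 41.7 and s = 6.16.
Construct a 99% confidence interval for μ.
(38.66, 44.74)

t-interval (σ unknown):
df = n - 1 = 30
t* = 2.750 for 99% confidence

Margin of error = t* · s/√n = 2.750 · 6.16/√31 = 3.04

CI: (38.66, 44.74)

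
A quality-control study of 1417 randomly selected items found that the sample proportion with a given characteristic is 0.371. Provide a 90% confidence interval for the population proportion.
(0.350, 0.392)

Proportion CI:
SE = √(p̂(1-p̂)/n) = √(0.371 · 0.629 / 1417) = 0.01283

z* = 1.645
Margin = z* · SE = 1.645 · 0.01283 = 0.0211

CI: 0.371 ± 0.0211 = (0.350, 0.392)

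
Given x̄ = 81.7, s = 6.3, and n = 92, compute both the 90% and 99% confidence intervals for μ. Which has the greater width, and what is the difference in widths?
99% CI is wider by 1.28

df = 91
90% CI: t* = 1.662, (80.61, 82.79), width = 2 · t* · s/√n = 2.18
99% CI: t* = 2.631, (79.97, 83.43), width = 2 · t* · s/√n = 3.46

The 99% CI is wider by 3.46 - 2.18 = 1.28.
Higher confidence requires a wider interval.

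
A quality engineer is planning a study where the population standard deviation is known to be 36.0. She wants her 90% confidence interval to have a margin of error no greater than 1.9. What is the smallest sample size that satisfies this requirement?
n ≥ 972

For margin E ≤ 1.9:
n ≥ (z* · σ / E)²
n ≥ (1.645 · 36.0 / 1.9)²
n ≥ 971.47

Minimum n = 972 (rounding up)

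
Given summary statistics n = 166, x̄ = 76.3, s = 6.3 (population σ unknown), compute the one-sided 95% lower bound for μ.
μ ≥ 75.49

Lower bound (one-sided):
t* = 1.654 (one-sided for 95%)
Lower bound = x̄ - t* · s/√n = 76.3 - 1.654 · 6.3/√166 = 75.49

We are 95% confident that μ ≥ 75.49.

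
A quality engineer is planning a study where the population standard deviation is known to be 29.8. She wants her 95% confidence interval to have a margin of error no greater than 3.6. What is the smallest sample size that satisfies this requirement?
n ≥ 264

For margin E ≤ 3.6:
n ≥ (z* · σ / E)²
n ≥ (1.960 · 29.8 / 3.6)²
n ≥ 263.23

Minimum n = 264 (rounding up)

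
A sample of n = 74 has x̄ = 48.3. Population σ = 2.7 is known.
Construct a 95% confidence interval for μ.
(47.68, 48.92)

z-interval (σ known):
z* = 1.960 for 95% confidence

Margin of error = z* · σ/√n = 1.960 · 2.7/√74 = 0.62

CI: (48.3 - 0.62, 48.3 + 0.62) = (47.68, 48.92)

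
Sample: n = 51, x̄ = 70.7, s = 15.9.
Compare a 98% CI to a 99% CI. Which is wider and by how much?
99% CI is wider by 1.22

df = 50
98% CI: t* = 2.403, (65.35, 76.05), width = 2 · t* · s/√n = 10.70
99% CI: t* = 2.678, (64.74, 76.66), width = 2 · t* · s/√n = 11.92

The 99% CI is wider by 11.92 - 10.70 = 1.22.
Higher confidence requires a wider interval.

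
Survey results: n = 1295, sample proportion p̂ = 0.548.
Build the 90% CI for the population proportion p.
(0.525, 0.571)

Proportion CI:
SE = √(p̂(1-p̂)/n) = √(0.548 · 0.452 / 1295) = 0.01383

z* = 1.645
Margin = z* · SE = 1.645 · 0.01383 = 0.0228

CI: 0.548 ± 0.0228 = (0.525, 0.571)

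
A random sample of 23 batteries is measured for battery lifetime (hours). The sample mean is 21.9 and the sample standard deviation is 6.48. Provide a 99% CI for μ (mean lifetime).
(18.09, 25.71)

t-interval (σ unknown):
df = n - 1 = 22
t* = 2.819 for 99% confidence

Margin of error = t* · s/√n = 2.819 · 6.48/√23 = 3.81

CI: (18.09, 25.71)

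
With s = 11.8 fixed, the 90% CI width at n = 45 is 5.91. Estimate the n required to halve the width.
n ≈ 180

CI width ∝ 1/√n
To reduce width by factor 2, need √n to grow by 2 → need 2² = 4 times as many samples.

Current: n = 45, width = 5.91
New: n = 180, width ≈ 2.91

Width reduced by factor of 5.91/2.91 = 2.03.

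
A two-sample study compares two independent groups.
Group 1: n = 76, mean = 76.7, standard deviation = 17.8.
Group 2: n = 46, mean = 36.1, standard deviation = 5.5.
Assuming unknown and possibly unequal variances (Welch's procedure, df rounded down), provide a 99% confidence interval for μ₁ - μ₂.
(34.83, 46.37)

Difference: x̄₁ - x̄₂ = 40.60
SE = √(s₁²/n₁ + s₂²/n₂) = √(17.8²/76 + 5.5²/46) = 2.1969
df = 96.52 → 96 (Welch–Satterthwaite, rounded down)
t* = 2.628

CI: 40.60 ± 2.628 · 2.1969 = 40.60 ± 5.77 = (34.83, 46.37)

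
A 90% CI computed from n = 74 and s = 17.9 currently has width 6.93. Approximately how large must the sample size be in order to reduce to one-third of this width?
n ≈ 666

CI width ∝ 1/√n
To reduce width by factor 3, need √n to grow by 3 → need 3² = 9 times as many samples.

Current: n = 74, width = 6.93
New: n = 666, width ≈ 2.28

Width reduced by factor of 6.93/2.28 = 3.04.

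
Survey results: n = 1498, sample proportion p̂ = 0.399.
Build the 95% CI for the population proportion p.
(0.374, 0.424)

Proportion CI:
SE = √(p̂(1-p̂)/n) = √(0.399 · 0.601 / 1498) = 0.01265

z* = 1.960
Margin = z* · SE = 1.960 · 0.01265 = 0.0248

CI: 0.399 ± 0.0248 = (0.374, 0.424)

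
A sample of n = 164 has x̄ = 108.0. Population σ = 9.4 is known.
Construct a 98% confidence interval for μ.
(106.29, 109.71)

z-interval (σ known):
z* = 2.326 for 98% confidence

Margin of error = z* · σ/√n = 2.326 · 9.4/√164 = 1.71

CI: (108.0 - 1.71, 108.0 + 1.71) = (106.29, 109.71)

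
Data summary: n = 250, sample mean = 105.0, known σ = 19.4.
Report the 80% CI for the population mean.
(103.43, 106.57)

z-interval (σ known):
z* = 1.282 for 80% confidence

Margin of error = z* · σ/√n = 1.282 · 19.4/√250 = 1.57

CI: (105.0 - 1.57, 105.0 + 1.57) = (103.43, 106.57)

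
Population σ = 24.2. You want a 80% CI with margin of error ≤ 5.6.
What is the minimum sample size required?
n ≥ 31

For margin E ≤ 5.6:
n ≥ (z* · σ / E)²
n ≥ (1.282 · 24.2 / 5.6)²
n ≥ 30.69

Minimum n = 31 (rounding up)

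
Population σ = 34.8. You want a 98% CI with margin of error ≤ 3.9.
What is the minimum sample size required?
n ≥ 431

For margin E ≤ 3.9:
n ≥ (z* · σ / E)²
n ≥ (2.326 · 34.8 / 3.9)²
n ≥ 430.77

Minimum n = 431 (rounding up)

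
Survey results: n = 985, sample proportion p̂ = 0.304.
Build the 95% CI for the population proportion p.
(0.275, 0.333)

Proportion CI:
SE = √(p̂(1-p̂)/n) = √(0.304 · 0.696 / 985) = 0.01466

z* = 1.960
Margin = z* · SE = 1.960 · 0.01466 = 0.0287

CI: 0.304 ± 0.0287 = (0.275, 0.333)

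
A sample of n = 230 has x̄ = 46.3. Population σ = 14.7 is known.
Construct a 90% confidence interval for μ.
(44.71, 47.89)

z-interval (σ known):
z* = 1.645 for 90% confidence

Margin of error = z* · σ/√n = 1.645 · 14.7/√230 = 1.59

CI: (46.3 - 1.59, 46.3 + 1.59) = (44.71, 47.89)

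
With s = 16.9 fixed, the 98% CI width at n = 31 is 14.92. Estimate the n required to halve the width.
n ≈ 124

CI width ∝ 1/√n
To reduce width by factor 2, need √n to grow by 2 → need 2² = 4 times as many samples.

Current: n = 31, width = 14.92
New: n = 124, width ≈ 7.15

Width reduced by factor of 14.92/7.15 = 2.09.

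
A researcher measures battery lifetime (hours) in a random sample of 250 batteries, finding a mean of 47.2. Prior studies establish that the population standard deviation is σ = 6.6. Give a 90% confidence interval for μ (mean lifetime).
(46.51, 47.89)

z-interval (σ known):
z* = 1.645 for 90% confidence

Margin of error = z* · σ/√n = 1.645 · 6.6/√250 = 0.69

CI: (47.2 - 0.69, 47.2 + 0.69) = (46.51, 47.89)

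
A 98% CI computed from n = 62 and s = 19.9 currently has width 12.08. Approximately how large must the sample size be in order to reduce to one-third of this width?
n ≈ 558

CI width ∝ 1/√n
To reduce width by factor 3, need √n to grow by 3 → need 3² = 9 times as many samples.

Current: n = 62, width = 12.08
New: n = 558, width ≈ 3.93

Width reduced by factor of 12.08/3.93 = 3.07.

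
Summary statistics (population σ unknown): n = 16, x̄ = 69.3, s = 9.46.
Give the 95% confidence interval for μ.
(64.26, 74.34)

t-interval (σ unknown):
df = n - 1 = 15
t* = 2.131 for 95% confidence

Margin of error = t* · s/√n = 2.131 · 9.46/√16 = 5.04

CI: (64.26, 74.34)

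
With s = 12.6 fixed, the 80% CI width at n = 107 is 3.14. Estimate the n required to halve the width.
n ≈ 428

CI width ∝ 1/√n
To reduce width by factor 2, need √n to grow by 2 → need 2² = 4 times as many samples.

Current: n = 107, width = 3.14
New: n = 428, width ≈ 1.56

Width reduced by factor of 3.14/1.56 = 2.01.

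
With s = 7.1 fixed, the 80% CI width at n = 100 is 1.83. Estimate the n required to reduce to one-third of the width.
n ≈ 900

CI width ∝ 1/√n
To reduce width by factor 3, need √n to grow by 3 → need 3² = 9 times as many samples.

Current: n = 100, width = 1.83
New: n = 900, width ≈ 0.61

Width reduced by factor of 1.83/0.61 = 3.00.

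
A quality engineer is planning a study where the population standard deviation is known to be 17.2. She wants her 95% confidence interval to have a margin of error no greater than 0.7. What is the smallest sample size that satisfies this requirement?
n ≥ 2320

For margin E ≤ 0.7:
n ≥ (z* · σ / E)²
n ≥ (1.960 · 17.2 / 0.7)²
n ≥ 2319.39

Minimum n = 2320 (rounding up)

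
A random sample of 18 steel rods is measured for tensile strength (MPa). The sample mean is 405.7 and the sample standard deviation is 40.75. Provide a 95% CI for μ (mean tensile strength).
(385.43, 425.97)

t-interval (σ unknown):
df = n - 1 = 17
t* = 2.110 for 95% confidence

Margin of error = t* · s/√n = 2.110 · 40.75/√18 = 20.27

CI: (385.43, 425.97)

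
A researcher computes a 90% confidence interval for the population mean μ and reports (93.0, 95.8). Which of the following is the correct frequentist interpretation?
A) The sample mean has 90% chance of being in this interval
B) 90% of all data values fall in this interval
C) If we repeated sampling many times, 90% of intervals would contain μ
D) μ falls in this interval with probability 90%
C

A) Wrong — x̄ is observed and sits in the interval by construction.
B) Wrong — a CI is about the parameter μ, not individual data values.
C) Correct — this is the frequentist long-run coverage interpretation.
D) Wrong — μ is fixed; the randomness lives in the interval, not in μ.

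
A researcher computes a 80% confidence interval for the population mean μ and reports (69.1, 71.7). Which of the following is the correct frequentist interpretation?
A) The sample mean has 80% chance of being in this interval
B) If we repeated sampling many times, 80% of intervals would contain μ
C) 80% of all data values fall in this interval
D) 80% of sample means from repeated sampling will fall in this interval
B

A) Wrong — x̄ is observed and sits in the interval by construction.
B) Correct — this is the frequentist long-run coverage interpretation.
C) Wrong — a CI is about the parameter μ, not individual data values.
D) Wrong — coverage applies to intervals containing μ, not to future x̄ values.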